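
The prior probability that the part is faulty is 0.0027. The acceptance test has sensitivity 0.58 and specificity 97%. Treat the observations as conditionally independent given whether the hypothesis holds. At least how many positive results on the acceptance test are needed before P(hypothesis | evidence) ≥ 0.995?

4

Prior odds: 0.0027 ÷ 0.9973 = 27/9973.
False-positive rate = 1 − 0.97 = 0.03; likelihood ratio of a positive = 0.58/0.03 = 58/3.
Target odds: 0.995 ÷ 0.005 = 199.
Need (27/9973) × (58/3)ⁿ ≥ 199, i.e. (58/3)ⁿ ≥ 1984627/27.
(58/3)³ = 195112/27 falls short of 1984627/27 but (58/3)⁴ = 11316496/81 reaches it, so n = 4.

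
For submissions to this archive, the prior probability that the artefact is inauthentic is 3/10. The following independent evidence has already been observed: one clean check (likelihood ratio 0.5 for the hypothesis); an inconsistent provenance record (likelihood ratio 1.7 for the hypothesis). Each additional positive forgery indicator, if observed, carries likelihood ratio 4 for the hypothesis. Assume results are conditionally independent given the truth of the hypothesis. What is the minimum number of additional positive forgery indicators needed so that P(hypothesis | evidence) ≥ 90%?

Prior odds = 0.3/0.7 = 3/7.
Combined Bayes factor of the evidence already in hand = 0.5 × 1.7 = 0.85.
Odds after that evidence = (3/7) × 0.85 = 51/140.
Target odds = 0.9/0.1 = 9.
Need 4ⁿ ≥ 9 ÷ (51/140) = 420/17.
4² = 16 falls short of 420/17 but 4³ = 64 reaches it, so n = 3.

3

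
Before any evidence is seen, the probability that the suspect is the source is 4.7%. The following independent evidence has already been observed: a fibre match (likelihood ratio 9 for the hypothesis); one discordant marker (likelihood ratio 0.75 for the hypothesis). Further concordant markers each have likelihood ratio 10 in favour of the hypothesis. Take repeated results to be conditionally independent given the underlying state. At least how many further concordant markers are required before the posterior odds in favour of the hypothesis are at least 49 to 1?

Prior odds = 0.047/0.953 = 47/953.
Combined Bayes factor of the evidence already in hand = 9 × 0.75 = 6.75.
Odds after that evidence = (47/953) × 6.75 = 1269/3812.
Target odds = 49.
Need 10ⁿ ≥ 49 ÷ (1269/3812) = 186788/1269.
10² = 100 falls short of 186788/1269 but 10³ = 1000 reaches it, so n = 3.

3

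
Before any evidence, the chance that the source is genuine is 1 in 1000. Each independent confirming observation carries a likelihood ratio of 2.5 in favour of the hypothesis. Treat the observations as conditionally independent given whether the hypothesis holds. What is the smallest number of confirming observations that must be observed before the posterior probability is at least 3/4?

Prior odds = 0.001/0.999 = 1/999.
Likelihood ratio per confirming observation = 2.5.
Target odds: 0.75 ÷ 0.25 = 3.
Need (1/999) × 2.5ⁿ ≥ 3, i.e. 2.5ⁿ ≥ 2997.
2.5⁸ = 390625/256 falls short of 2997 but 2.5⁹ = 1953125/512 reaches it, so n = 9.

9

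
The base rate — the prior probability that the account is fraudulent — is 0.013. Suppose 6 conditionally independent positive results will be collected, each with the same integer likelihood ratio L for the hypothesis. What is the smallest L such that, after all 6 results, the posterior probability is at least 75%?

3

Prior odds = 0.013/0.987 = 13/987.
Target odds = 0.75/0.25 = 3.
Need L⁶ ≥ 3 ÷ (13/987) = 2961/13.
2⁶ = 64 < 2961/13 ≤ 729 = 3⁶, so L = 3.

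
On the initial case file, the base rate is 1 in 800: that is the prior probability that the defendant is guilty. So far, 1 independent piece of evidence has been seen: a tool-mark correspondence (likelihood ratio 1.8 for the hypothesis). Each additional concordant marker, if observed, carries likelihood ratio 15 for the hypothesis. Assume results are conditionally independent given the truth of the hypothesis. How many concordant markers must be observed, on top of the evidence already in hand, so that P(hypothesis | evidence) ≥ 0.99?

Prior odds = 0.00125/0.99875 = 1/799.
Bayes factor of the evidence already in hand = 1.8.
Odds after that evidence = (1/799) × 1.8 = 9/3995.
Target odds = 0.99/0.01 = 99.
Need 15ⁿ ≥ 99 ÷ (9/3995) = 43945.
15³ = 3375 falls short of 43945 but 15⁴ = 50625 reaches it, so n = 4.

4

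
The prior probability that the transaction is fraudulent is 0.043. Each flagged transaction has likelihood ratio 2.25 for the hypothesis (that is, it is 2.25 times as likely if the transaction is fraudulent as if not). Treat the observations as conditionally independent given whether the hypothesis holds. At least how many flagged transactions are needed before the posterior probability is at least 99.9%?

Prior odds: 0.043 ÷ 0.957 = 43/957.
Likelihood ratio per flagged transaction = 2.25.
Target odds: 0.999 ÷ 0.001 = 999.
Need (43/957) × 2.25ⁿ ≥ 999, i.e. 2.25ⁿ ≥ 956043/43.
2.25¹² ≈16834.1 falls short of 956043/43 but 2.25¹³ ≈37876.8 reaches it, so n = 13.

13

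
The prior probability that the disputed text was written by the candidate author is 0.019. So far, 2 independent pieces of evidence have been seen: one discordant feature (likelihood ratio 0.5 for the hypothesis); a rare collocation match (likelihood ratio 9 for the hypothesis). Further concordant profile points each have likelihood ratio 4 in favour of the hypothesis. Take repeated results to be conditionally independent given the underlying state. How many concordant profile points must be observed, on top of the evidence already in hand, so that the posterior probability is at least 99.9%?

7

Prior odds = 0.019/0.981 = 19/981.
Combined Bayes factor of the evidence already in hand = 0.5 × 9 = 4.5.
Odds after that evidence = (19/981) × 4.5 = 19/218.
Target odds = 0.999/0.001 = 999.
Need 4ⁿ ≥ 999 ÷ (19/218) = 217782/19.
4⁶ = 4096 falls short of 217782/19 but 4⁷ = 16384 reaches it, so n = 7.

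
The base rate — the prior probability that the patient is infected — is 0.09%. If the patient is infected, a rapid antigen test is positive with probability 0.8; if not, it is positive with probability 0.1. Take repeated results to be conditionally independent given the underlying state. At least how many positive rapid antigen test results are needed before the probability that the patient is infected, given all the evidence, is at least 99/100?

Prior odds: 0.0009 ÷ 0.9991 = 9/9991.
Likelihood ratio of a positive = 0.8/0.1 = 8.
Target odds: 0.99 ÷ 0.01 = 99.
Need (9/9991) × 8ⁿ ≥ 99, i.e. 8ⁿ ≥ 109901.
8⁵ = 32768 falls short of 109901 but 8⁶ = 262144 reaches it, so n = 6.

6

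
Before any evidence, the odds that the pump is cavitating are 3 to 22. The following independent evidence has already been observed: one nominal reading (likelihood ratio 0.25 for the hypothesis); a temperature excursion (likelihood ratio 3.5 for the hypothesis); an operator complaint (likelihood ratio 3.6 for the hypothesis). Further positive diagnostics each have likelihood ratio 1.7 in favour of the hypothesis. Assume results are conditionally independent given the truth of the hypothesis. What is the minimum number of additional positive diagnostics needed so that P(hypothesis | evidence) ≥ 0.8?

5

Prior odds = 3/22.
Combined Bayes factor of the evidence already in hand = 0.25 × 3.5 × 3.6 = 3.15.
Odds after that evidence = (3/22) × 3.15 = 189/440.
Target odds = 0.8/0.2 = 4.
Need 1.7ⁿ ≥ 4 ÷ (189/440) = 1760/189.
1.7⁴ = 8.3521 falls short of 1760/189 but 1.7⁵ = 1419857/100000 reaches it, so n = 5.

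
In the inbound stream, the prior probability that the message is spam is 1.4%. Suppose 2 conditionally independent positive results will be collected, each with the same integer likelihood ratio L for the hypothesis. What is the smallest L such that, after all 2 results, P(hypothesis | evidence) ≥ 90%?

26

Prior odds = 0.014/0.986 = 7/493.
Target odds = 0.9/0.1 = 9.
Need L² ≥ 9 ÷ (7/493) = 4437/7.
25² = 625 < 4437/7 ≤ 676 = 26², so L = 26.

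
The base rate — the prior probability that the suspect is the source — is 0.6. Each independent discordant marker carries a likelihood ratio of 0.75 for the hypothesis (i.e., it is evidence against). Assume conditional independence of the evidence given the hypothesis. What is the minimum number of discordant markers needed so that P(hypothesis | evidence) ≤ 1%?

Prior odds: 0.6 ÷ 0.4 = 1.5.
Likelihood ratio per discordant marker = 0.75.
Target posterior odds = 0.01/0.99 = 1/99.
Need 1.5 × 0.75ⁿ ≤ 1/99, i.e. 0.75ⁿ ≤ 2/297.
0.75¹⁷ ≈0.00751695 is still above 2/297 but 0.75¹⁸ ≈0.00563771 is at or below it, so n = 18.

18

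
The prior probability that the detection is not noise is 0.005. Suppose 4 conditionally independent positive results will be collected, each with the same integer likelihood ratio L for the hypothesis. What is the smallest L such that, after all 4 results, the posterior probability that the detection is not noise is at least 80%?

Prior odds = 0.005/0.995 = 1/199.
Target odds = 0.8/0.2 = 4.
Need L⁴ ≥ 4 ÷ (1/199) = 796.
5⁴ = 625 < 796 ≤ 1296 = 6⁴, so L = 6.

6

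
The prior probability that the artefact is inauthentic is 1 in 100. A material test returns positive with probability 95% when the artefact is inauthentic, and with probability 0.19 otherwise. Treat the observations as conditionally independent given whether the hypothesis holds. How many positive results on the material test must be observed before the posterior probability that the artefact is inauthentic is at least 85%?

Prior odds: 0.01 ÷ 0.99 = 1/99.
Likelihood ratio of a positive result = 0.95/0.19 = 5.
Target odds: 0.85 ÷ 0.15 = 17/3.
Require 5ⁿ ≥ 17/3 ÷ (1/99) = 561.
5³ = 125 falls short of 561 but 5⁴ = 625 reaches it, so n = 4.

4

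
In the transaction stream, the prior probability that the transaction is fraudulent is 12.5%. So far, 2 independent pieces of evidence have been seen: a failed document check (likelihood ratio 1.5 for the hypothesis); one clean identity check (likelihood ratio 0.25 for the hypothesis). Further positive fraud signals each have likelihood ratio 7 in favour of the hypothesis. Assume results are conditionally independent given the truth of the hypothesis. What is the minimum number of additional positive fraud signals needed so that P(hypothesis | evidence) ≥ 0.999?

6

Prior odds = 0.125/0.875 = 1/7.
Combined Bayes factor of the evidence already in hand = 1.5 × 0.25 = 0.375.
Odds after that evidence = (1/7) × 0.375 = 3/56.
Target odds = 0.999/0.001 = 999.
Need 7ⁿ ≥ 999 ÷ (3/56) = 18648.
7⁵ = 16807 falls short of 18648 but 7⁶ = 117649 reaches it, so n = 6.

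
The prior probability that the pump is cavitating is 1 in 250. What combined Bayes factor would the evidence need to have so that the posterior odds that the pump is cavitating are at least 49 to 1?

Prior odds = 0.004/0.996 = 1/249.
Target odds = 49.
Required Bayes factor = 49 ÷ (1/249) = 12201.

12201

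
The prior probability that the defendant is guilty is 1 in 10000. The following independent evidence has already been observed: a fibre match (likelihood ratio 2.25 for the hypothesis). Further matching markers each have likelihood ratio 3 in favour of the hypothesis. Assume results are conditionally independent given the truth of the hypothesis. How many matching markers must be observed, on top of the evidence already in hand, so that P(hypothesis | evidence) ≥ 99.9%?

14

Prior odds = 0.0001/0.9999 = 1/9999.
Bayes factor of the evidence already in hand = 2.25.
Odds after that evidence = (1/9999) × 2.25 = 1/4444.
Target odds = 0.999/0.001 = 999.
Need 3ⁿ ≥ 999 ÷ (1/4444) = 4439556.
3¹³ = 1594323 falls short of 4439556 but 3¹⁴ = 4782969 reaches it, so n = 14.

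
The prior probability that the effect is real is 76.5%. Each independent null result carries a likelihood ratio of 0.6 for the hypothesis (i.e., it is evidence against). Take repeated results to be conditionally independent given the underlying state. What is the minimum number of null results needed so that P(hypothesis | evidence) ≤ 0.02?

10

Prior odds = 0.765/0.235 = 153/47.
Likelihood ratio per null result = 0.6.
Target odds: 0.02 ÷ 0.98 = 1/49.
Require 0.6ⁿ ≤ 1/49 ÷ (153/47) = 47/7497.
0.6⁹ = 19683/1953125 is still above 47/7497 but 0.6¹⁰ = 59049/9765625 is at or below it, so n = 10.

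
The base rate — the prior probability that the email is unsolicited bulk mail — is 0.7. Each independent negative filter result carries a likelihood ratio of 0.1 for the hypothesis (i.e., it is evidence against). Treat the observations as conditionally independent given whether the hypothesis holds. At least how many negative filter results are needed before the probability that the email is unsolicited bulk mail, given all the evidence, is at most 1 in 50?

3

Prior odds = 0.7/0.3 = 7/3.
Likelihood ratio per negative filter result = 0.1.
Target odds: 0.02 ÷ 0.98 = 1/49.
Need (7/3) × 0.1ⁿ ≤ 1/49, i.e. 0.1ⁿ ≤ 3/343.
0.1² = 0.01 is still above 3/343 but 0.1³ = 0.001 is at or below it, so n = 3.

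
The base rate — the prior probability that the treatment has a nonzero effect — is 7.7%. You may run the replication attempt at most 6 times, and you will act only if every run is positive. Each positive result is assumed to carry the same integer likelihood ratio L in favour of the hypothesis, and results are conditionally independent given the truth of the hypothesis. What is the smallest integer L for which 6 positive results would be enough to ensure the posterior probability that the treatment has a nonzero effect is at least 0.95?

3

Prior odds = 0.077/0.923 = 77/923.
Target odds = 0.95/0.05 = 19.
Need L⁶ ≥ 19 ÷ (77/923) = 17537/77.
2⁶ = 64 < 17537/77 ≤ 729 = 3⁶, so L = 3.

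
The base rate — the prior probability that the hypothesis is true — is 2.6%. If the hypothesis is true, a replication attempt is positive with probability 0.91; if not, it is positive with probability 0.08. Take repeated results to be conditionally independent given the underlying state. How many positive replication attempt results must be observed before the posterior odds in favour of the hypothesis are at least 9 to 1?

3

Prior odds = 0.026/0.974 = 13/487.
Likelihood ratio of a positive = 0.91/0.08 = 11.375.
Target odds = 9.
Require 11.375ⁿ ≥ 9 ÷ (13/487) = 4383/13.
11.375² = 129.390625 falls short of 4383/13 but 11.375³ = 753571/512 reaches it, so n = 3.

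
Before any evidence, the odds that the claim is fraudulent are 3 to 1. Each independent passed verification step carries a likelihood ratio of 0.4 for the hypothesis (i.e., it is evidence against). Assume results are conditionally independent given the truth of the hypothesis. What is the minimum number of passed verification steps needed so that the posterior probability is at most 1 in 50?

Prior odds = 3.
Likelihood ratio per passed verification step = 0.4.
Target posterior odds = 0.02/0.98 = 1/49.
Require 0.4ⁿ ≤ 1/49 ÷ 3 = 1/147.
0.4⁵ = 0.01024 is still above 1/147 but 0.4⁶ = 64/15625 is at or below it, so n = 6.

6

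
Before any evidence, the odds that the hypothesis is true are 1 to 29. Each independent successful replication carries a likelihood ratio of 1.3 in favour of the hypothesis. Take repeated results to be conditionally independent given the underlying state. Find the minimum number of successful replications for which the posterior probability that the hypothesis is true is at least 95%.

25

Prior odds = 1/29.
Likelihood ratio per successful replication = 1.3.
Target odds: 0.95 ÷ 0.05 = 19.
Require 1.3ⁿ ≥ 19 ÷ (1/29) = 551.
1.3²⁴ ≈542.801 falls short of 551 but 1.3²⁵ ≈705.641 reaches it, so n = 25.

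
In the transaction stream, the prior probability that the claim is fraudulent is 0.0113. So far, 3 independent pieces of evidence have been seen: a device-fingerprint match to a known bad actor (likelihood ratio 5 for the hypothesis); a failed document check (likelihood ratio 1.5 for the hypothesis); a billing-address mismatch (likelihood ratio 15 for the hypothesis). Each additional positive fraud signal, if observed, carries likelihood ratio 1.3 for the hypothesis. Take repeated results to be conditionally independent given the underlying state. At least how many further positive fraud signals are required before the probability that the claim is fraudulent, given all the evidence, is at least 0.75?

Prior odds = 0.0113/0.9887 = 113/9887.
Combined Bayes factor of the evidence already in hand = 5 × 1.5 × 15 = 112.5.
Odds after that evidence = (113/9887) × 112.5 = 25425/19774.
Target odds = 0.75/0.25 = 3.
Need 1.3ⁿ ≥ 3 ÷ (25425/19774) = 19774/8475.
1.3³ = 2.197 falls short of 19774/8475 but 1.3⁴ = 2.8561 reaches it, so n = 4.

4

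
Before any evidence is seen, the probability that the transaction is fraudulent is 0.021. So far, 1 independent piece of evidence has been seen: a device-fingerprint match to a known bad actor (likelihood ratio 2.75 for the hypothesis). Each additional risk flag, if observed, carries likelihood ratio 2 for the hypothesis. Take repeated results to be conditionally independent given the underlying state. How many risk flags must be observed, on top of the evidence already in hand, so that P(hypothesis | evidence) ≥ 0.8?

Prior odds = 0.021/0.979 = 21/979.
Bayes factor of the evidence already in hand = 2.75.
Odds after that evidence = (21/979) × 2.75 = 21/356.
Target odds = 0.8/0.2 = 4.
Need 2ⁿ ≥ 4 ÷ (21/356) = 1424/21.
2⁶ = 64 falls short of 1424/21 but 2⁷ = 128 reaches it, so n = 7.

7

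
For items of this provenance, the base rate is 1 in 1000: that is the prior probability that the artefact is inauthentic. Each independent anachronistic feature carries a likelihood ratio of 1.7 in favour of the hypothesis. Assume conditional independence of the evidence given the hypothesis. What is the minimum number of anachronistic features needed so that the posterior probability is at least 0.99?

Prior odds: 0.001 ÷ 0.999 = 1/999.
Likelihood ratio per anachronistic feature = 1.7.
Target posterior odds = 0.99/0.01 = 99.
Require 1.7ⁿ ≥ 99 ÷ (1/999) = 98901.
1.7²¹ ≈69091.9 falls short of 98901 but 1.7²² ≈117456 reaches it, so n = 22.

22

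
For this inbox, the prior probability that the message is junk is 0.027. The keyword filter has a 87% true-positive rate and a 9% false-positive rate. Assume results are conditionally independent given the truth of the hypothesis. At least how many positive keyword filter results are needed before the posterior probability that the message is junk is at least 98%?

4

Prior odds: 0.027 ÷ 0.973 = 27/973.
Likelihood ratio of a positive result = 0.87/0.09 = 29/3.
Target odds: 0.98 ÷ 0.02 = 49.
Require (29/3)ⁿ ≥ 49 ÷ (27/973) = 47677/27.
(29/3)³ = 24389/27 falls short of 47677/27 but (29/3)⁴ = 707281/81 reaches it, so n = 4.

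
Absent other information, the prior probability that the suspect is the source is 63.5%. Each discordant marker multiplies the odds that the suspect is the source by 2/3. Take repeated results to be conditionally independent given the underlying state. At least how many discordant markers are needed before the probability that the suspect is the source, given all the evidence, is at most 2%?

11

Prior odds: 0.635 ÷ 0.365 = 127/73.
Likelihood ratio per discordant marker = 2/3.
Target posterior odds = 0.02/0.98 = 1/49.
Need (127/73) × (2/3)ⁿ ≤ 1/49, i.e. (2/3)ⁿ ≤ 73/6223.
(2/3)¹⁰ = 1024/59049 is still above 73/6223 but (2/3)¹¹ = 2048/177147 is at or below it, so n = 11.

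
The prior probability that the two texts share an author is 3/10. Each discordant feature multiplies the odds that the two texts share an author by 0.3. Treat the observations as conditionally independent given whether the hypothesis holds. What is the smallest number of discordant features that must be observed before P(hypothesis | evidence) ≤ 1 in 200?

Prior odds: 0.3 ÷ 0.7 = 3/7.
Likelihood ratio per discordant feature = 0.3.
Target odds: 0.005 ÷ 0.995 = 1/199.
Require 0.3ⁿ ≤ 1/199 ÷ (3/7) = 7/597.
0.3³ = 0.027 is still above 7/597 but 0.3⁴ = 0.0081 is at or below it, so n = 4.

4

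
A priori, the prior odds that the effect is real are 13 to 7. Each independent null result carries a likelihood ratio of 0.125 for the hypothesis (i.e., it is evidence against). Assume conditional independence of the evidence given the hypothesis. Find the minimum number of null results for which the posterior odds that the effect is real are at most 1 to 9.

Prior odds = 13/7.
Likelihood ratio per null result = 0.125.
Target odds = 1/9.
Need (13/7) × 0.125ⁿ ≤ 1/9, i.e. 0.125ⁿ ≤ 7/117.
0.125¹ = 0.125 is still above 7/117 but 0.125² = 0.015625 is at or below it, so n = 2.

2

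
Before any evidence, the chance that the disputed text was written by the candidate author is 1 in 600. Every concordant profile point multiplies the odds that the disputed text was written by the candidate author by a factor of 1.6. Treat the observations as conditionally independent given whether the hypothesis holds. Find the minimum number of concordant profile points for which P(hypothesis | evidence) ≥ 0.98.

Prior odds: (1/600) ÷ (599/600) = 1/599.
Likelihood ratio per concordant profile point = 1.6.
Target odds: 0.98 ÷ 0.02 = 49.
Need (1/599) × 1.6ⁿ ≥ 49, i.e. 1.6ⁿ ≥ 29351.
1.6²¹ ≈19342.8 falls short of 29351 but 1.6²² ≈30948.5 reaches it, so n = 22.

22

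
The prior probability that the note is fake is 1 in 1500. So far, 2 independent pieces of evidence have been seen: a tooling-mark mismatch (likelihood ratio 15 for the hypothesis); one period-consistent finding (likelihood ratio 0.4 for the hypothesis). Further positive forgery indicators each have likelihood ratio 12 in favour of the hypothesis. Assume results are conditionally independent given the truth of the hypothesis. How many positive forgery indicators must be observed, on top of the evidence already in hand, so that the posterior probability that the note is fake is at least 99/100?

5

Prior odds = (1/1500)/(1499/1500) = 1/1499.
Combined Bayes factor of the evidence already in hand = 15 × 0.4 = 6.
Odds after that evidence = (1/1499) × 6 = 6/1499.
Target odds = 0.99/0.01 = 99.
Need 12ⁿ ≥ 99 ÷ (6/1499) = 24733.5.
12⁴ = 20736 falls short of 24733.5 but 12⁵ = 248832 reaches it, so n = 5.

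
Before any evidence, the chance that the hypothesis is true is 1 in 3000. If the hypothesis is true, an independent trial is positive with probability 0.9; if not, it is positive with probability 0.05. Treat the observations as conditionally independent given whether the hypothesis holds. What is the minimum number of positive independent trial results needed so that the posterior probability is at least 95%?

4

Prior odds: (1/3000) ÷ (2999/3000) = 1/2999.
Likelihood ratio of a positive = 0.9/0.05 = 18.
Target posterior odds = 0.95/0.05 = 19.
Need (1/2999) × 18ⁿ ≥ 19, i.e. 18ⁿ ≥ 56981.
18³ = 5832 falls short of 56981 but 18⁴ = 104976 reaches it, so n = 4.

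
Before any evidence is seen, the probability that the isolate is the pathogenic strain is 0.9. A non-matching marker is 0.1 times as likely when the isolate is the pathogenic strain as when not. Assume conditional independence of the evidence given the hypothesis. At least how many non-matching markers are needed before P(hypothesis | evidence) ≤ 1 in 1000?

4

Prior odds: 0.9 ÷ 0.1 = 9.
Likelihood ratio per non-matching marker = 0.1.
Target posterior odds = 0.001/0.999 = 1/999.
Require 0.1ⁿ ≤ 1/999 ÷ 9 = 1/8991.
0.1³ = 0.001 is still above 1/8991 but 0.1⁴ = 0.0001 is at or below it, so n = 4.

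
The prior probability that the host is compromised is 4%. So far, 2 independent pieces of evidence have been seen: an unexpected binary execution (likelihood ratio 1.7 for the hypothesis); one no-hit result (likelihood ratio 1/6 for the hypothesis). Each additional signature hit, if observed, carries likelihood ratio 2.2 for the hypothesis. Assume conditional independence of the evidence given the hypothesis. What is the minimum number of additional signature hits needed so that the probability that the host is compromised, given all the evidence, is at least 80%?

8

Prior odds = 0.04/0.96 = 1/24.
Combined Bayes factor of the evidence already in hand = 1.7 × (1/6) = 17/60.
Odds after that evidence = (1/24) × 17/60 = 17/1440.
Target odds = 0.8/0.2 = 4.
Need 2.2ⁿ ≥ 4 ÷ (17/1440) = 5760/17.
2.2⁷ = 19487171/78125 falls short of 5760/17 but 2.2⁸ = 214358881/390625 reaches it, so n = 8.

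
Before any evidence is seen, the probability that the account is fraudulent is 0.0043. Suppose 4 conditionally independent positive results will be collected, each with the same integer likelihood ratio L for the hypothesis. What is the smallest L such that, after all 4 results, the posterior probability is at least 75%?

Prior odds = 0.0043/0.9957 = 43/9957.
Target odds = 0.75/0.25 = 3.
Need L⁴ ≥ 3 ÷ (43/9957) = 29871/43.
5⁴ = 625 < 29871/43 ≤ 1296 = 6⁴, so L = 6.

6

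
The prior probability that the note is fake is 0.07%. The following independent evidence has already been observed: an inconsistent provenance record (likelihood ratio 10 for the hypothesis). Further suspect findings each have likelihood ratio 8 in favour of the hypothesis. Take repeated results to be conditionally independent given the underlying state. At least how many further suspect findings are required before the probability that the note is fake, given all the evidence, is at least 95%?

4

Prior odds = 0.0007/0.9993 = 7/9993.
Bayes factor of the evidence already in hand = 10.
Odds after that evidence = (7/9993) × 10 = 70/9993.
Target odds = 0.95/0.05 = 19.
Need 8ⁿ ≥ 19 ÷ (70/9993) = 189867/70.
8³ = 512 falls short of 189867/70 but 8⁴ = 4096 reaches it, so n = 4.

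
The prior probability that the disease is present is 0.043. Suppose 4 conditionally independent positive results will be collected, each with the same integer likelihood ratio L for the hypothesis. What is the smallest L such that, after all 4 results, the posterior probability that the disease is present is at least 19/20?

5

Prior odds = 0.043/0.957 = 43/957.
Target odds = 0.95/0.05 = 19.
Need L⁴ ≥ 19 ÷ (43/957) = 18183/43.
4⁴ = 256 < 18183/43 ≤ 625 = 5⁴, so L = 5.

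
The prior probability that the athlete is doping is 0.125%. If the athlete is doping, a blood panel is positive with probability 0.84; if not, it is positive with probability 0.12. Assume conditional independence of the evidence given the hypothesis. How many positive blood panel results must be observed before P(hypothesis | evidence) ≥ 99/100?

Prior odds = 0.00125/0.99875 = 1/799.
Likelihood ratio of a positive = 0.84/0.12 = 7.
Target odds: 0.99 ÷ 0.01 = 99.
Require 7ⁿ ≥ 99 ÷ (1/799) = 79101.
7⁵ = 16807 falls short of 79101 but 7⁶ = 117649 reaches it, so n = 6.

6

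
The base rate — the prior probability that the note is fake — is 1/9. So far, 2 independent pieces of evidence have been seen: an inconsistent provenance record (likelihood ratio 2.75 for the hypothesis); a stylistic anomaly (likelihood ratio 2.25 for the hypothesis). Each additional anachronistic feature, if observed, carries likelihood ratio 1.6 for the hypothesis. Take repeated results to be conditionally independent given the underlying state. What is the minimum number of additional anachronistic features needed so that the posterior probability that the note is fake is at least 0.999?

16

Prior odds = (1/9)/(8/9) = 0.125.
Combined Bayes factor of the evidence already in hand = 2.75 × 2.25 = 6.1875.
Odds after that evidence = 0.125 × 6.1875 = 0.7734375.
Target odds = 0.999/0.001 = 999.
Need 1.6ⁿ ≥ 999 ÷ 0.7734375 = 14208/11.
1.6¹⁵ ≈1152.92 falls short of 14208/11 but 1.6¹⁶ ≈1844.67 reaches it, so n = 16.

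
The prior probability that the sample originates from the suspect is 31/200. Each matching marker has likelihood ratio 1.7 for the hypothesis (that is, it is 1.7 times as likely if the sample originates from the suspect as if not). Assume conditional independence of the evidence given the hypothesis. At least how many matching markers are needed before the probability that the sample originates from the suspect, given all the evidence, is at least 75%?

6

Prior odds: 0.155 ÷ 0.845 = 31/169.
Likelihood ratio per matching marker = 1.7.
Target posterior odds = 0.75/0.25 = 3.
Require 1.7ⁿ ≥ 3 ÷ (31/169) = 507/31.
1.7⁵ = 1419857/100000 falls short of 507/31 but 1.7⁶ = 24137569/1000000 reaches it, so n = 6.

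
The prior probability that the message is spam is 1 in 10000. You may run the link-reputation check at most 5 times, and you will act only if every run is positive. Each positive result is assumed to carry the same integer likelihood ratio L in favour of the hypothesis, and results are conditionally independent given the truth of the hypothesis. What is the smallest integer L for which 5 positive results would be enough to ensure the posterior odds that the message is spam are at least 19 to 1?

Prior odds = 0.0001/0.9999 = 1/9999.
Target odds = 19.
Need L⁵ ≥ 19 ÷ (1/9999) = 189981.
11⁵ = 161051 < 189981 ≤ 248832 = 12⁵, so L = 12.

12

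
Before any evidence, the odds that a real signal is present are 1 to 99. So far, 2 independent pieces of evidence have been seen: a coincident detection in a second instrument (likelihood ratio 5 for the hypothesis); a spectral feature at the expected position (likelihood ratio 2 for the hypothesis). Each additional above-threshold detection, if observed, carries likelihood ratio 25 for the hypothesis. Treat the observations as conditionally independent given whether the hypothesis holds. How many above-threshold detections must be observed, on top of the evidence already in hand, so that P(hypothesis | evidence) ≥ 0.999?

Prior odds = 1/99.
Combined Bayes factor of the evidence already in hand = 5 × 2 = 10.
Odds after that evidence = (1/99) × 10 = 10/99.
Target odds = 0.999/0.001 = 999.
Need 25ⁿ ≥ 999 ÷ (10/99) = 9890.1.
25² = 625 falls short of 9890.1 but 25³ = 15625 reaches it, so n = 3.

3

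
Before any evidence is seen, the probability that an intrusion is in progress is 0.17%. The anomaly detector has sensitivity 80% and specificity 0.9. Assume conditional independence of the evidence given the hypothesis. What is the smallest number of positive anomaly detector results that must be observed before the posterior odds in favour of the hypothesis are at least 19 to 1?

Prior odds = 0.0017/0.9983 = 17/9983.
False-positive rate = 1 − 0.9 = 0.1; likelihood ratio of a positive = 0.8/0.1 = 8.
Target odds = 19.
Need (17/9983) × 8ⁿ ≥ 19, i.e. 8ⁿ ≥ 189677/17.
8⁴ = 4096 falls short of 189677/17 but 8⁵ = 32768 reaches it, so n = 5.

5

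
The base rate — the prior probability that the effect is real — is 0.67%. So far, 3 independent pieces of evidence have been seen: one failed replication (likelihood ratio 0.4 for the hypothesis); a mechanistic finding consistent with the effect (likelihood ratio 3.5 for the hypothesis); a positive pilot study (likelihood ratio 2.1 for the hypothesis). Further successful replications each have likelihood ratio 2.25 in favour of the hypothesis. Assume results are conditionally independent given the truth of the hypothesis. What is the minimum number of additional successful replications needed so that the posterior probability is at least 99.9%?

14

Prior odds = 0.0067/0.9933 = 67/9933.
Combined Bayes factor of the evidence already in hand = 0.4 × 3.5 × 2.1 = 2.94.
Odds after that evidence = (67/9933) × 2.94 = 469/23650.
Target odds = 0.999/0.001 = 999.
Need 2.25ⁿ ≥ 999 ÷ (469/23650) = 23626350/469.
2.25¹³ ≈37876.8 falls short of 23626350/469 but 2.25¹⁴ ≈85222.7 reaches it, so n = 14.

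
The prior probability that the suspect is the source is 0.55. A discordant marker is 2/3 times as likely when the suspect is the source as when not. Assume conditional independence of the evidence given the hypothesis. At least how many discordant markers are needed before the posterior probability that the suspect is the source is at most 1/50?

Prior odds = 0.55/0.45 = 11/9.
Likelihood ratio per discordant marker = 2/3.
Target posterior odds = 0.02/0.98 = 1/49.
Need (11/9) × (2/3)ⁿ ≤ 1/49, i.e. (2/3)ⁿ ≤ 9/539.
(2/3)¹⁰ = 1024/59049 is still above 9/539 but (2/3)¹¹ = 2048/177147 is at or below it, so n = 11.

11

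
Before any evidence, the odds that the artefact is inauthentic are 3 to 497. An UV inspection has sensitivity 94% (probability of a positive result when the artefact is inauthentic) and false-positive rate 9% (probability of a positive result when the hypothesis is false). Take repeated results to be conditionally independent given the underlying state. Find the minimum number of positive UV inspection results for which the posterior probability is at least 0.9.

Prior odds = 3/497.
Likelihood ratio of a positive result = 0.94/0.09 = 94/9.
Target odds: 0.9 ÷ 0.1 = 9.
Require (94/9)ⁿ ≥ 9 ÷ (3/497) = 1491.
(94/9)³ = 830584/729 falls short of 1491 but (94/9)⁴ = 78074896/6561 reaches it, so n = 4.

4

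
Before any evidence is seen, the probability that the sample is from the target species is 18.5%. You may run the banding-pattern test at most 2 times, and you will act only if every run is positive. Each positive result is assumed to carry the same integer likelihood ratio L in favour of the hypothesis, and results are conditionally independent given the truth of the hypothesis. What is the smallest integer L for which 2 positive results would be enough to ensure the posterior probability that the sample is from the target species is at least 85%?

Prior odds = 0.185/0.815 = 37/163.
Target odds = 0.85/0.15 = 17/3.
Need L² ≥ 17/3 ÷ (37/163) = 2771/111.
4² = 16 < 2771/111 ≤ 25 = 5², so L = 5.

5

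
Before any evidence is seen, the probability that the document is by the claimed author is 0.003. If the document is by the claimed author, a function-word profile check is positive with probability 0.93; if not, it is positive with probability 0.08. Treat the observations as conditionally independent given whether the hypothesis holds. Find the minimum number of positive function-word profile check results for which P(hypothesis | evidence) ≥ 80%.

Prior odds: 0.003 ÷ 0.997 = 3/997.
Likelihood ratio of a positive = 0.93/0.08 = 11.625.
Target odds: 0.8 ÷ 0.2 = 4.
Need (3/997) × 11.625ⁿ ≥ 4, i.e. 11.625ⁿ ≥ 3988/3.
11.625² = 135.140625 falls short of 3988/3 but 11.625³ = 804357/512 reaches it, so n = 3.

3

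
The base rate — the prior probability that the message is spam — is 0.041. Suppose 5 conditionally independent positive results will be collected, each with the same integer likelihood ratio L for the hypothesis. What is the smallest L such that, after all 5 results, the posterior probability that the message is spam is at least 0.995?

6

Prior odds = 0.041/0.959 = 41/959.
Target odds = 0.995/0.005 = 199.
Need L⁵ ≥ 199 ÷ (41/959) = 190841/41.
5⁵ = 3125 < 190841/41 ≤ 7776 = 6⁵, so L = 6.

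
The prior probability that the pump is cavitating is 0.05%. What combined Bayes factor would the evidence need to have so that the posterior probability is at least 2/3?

3998

Prior odds = 0.0005/0.9995 = 1/1999.
Target odds = (2/3)/(1/3) = 2.
Required Bayes factor = 2 ÷ (1/1999) = 3998.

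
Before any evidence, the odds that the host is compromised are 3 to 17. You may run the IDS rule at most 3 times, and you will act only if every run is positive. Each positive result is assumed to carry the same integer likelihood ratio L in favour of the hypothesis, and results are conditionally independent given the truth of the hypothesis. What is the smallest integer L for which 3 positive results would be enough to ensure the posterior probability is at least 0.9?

4

Prior odds = 3/17.
Target odds = 0.9/0.1 = 9.
Need L³ ≥ 9 ÷ (3/17) = 51.
3³ = 27 < 51 ≤ 64 = 4³, so L = 4.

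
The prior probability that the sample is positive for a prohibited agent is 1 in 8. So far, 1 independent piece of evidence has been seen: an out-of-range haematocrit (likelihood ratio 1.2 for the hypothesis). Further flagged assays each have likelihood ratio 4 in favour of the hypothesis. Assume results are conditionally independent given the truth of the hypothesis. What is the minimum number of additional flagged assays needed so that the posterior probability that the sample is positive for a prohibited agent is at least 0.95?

Prior odds = 0.125/0.875 = 1/7.
Bayes factor of the evidence already in hand = 1.2.
Odds after that evidence = (1/7) × 1.2 = 6/35.
Target odds = 0.95/0.05 = 19.
Need 4ⁿ ≥ 19 ÷ (6/35) = 665/6.
4³ = 64 falls short of 665/6 but 4⁴ = 256 reaches it, so n = 4.

4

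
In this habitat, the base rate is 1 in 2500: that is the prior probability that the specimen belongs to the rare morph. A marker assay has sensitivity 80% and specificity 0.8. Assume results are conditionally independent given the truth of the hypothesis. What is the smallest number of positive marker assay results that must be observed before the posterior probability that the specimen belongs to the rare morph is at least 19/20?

Prior odds: 0.0004 ÷ 0.9996 = 1/2499.
False-positive rate = 1 − 0.8 = 0.2; likelihood ratio of a positive = 0.8/0.2 = 4.
Target odds: 0.95 ÷ 0.05 = 19.
Require 4ⁿ ≥ 19 ÷ (1/2499) = 47481.
4⁷ = 16384 falls short of 47481 but 4⁸ = 65536 reaches it, so n = 8.

8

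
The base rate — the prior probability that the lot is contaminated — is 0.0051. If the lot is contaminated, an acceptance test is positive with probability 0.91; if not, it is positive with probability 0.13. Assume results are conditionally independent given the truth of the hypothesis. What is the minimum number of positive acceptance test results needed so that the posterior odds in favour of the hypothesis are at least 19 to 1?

Prior odds: 0.0051 ÷ 0.9949 = 51/9949.
Likelihood ratio of a positive = 0.91/0.13 = 7.
Target odds = 19.
Need (51/9949) × 7ⁿ ≥ 19, i.e. 7ⁿ ≥ 189031/51.
7⁴ = 2401 falls short of 189031/51 but 7⁵ = 16807 reaches it, so n = 5.

5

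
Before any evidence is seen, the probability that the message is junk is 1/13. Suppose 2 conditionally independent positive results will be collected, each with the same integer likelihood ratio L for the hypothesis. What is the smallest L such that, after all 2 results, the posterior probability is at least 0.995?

Prior odds = (1/13)/(12/13) = 1/12.
Target odds = 0.995/0.005 = 199.
Need L² ≥ 199 ÷ (1/12) = 2388.
48² = 2304 < 2388 ≤ 2401 = 49², so L = 49.

49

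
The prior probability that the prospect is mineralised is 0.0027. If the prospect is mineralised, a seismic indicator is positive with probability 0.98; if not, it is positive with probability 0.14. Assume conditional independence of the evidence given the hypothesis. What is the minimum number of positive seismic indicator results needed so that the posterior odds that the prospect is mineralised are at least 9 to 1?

Prior odds: 0.0027 ÷ 0.9973 = 27/9973.
Likelihood ratio of a positive = 0.98/0.14 = 7.
Target odds = 9.
Require 7ⁿ ≥ 9 ÷ (27/9973) = 9973/3.
7⁴ = 2401 falls short of 9973/3 but 7⁵ = 16807 reaches it, so n = 5.

5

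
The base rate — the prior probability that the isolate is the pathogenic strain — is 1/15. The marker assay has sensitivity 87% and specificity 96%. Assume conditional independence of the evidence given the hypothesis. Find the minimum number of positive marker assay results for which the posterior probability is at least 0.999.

4

Prior odds: (1/15) ÷ (14/15) = 1/14.
False-positive rate = 1 − 0.96 = 0.04; likelihood ratio of a positive = 0.87/0.04 = 21.75.
Target posterior odds = 0.999/0.001 = 999.
Require 21.75ⁿ ≥ 999 ÷ (1/14) = 13986.
21.75³ = 658503/64 falls short of 13986 but 21.75⁴ = 57289761/256 reaches it, so n = 4.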